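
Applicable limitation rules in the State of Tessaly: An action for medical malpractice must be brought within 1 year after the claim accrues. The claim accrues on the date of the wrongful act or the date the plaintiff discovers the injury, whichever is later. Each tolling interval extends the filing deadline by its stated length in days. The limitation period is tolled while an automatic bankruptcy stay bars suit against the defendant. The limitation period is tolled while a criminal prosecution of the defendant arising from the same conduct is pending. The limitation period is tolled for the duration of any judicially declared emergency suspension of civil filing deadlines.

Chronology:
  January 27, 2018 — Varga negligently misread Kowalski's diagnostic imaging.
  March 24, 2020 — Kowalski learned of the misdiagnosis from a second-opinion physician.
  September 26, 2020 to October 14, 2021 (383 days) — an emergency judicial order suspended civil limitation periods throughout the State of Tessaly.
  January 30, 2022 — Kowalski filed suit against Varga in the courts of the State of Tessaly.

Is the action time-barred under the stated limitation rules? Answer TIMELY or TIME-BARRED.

TIMELY

The claim accrued on March 24, 2020 — the later of the January 27, 2018 act and the March 24, 2020 discovery.
Adding the 1 year base period to March 24, 2020 gives a deadline of March 24, 2021, before any tolling.
The emergency suspension of filing deadlines from September 26, 2020 to October 14, 2021 tolled the period for 383 days, extending the deadline to April 11, 2022.
Kowalski filed on January 30, 2022, before the April 11, 2022 deadline, so the action is timely.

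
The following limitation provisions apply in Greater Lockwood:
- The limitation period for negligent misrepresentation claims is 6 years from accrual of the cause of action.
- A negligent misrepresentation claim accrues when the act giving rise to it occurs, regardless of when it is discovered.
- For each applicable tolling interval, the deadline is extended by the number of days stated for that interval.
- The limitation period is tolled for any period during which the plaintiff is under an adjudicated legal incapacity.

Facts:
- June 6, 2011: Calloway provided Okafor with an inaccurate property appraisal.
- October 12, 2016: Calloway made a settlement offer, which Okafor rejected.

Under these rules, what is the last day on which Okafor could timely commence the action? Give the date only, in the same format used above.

June 6, 2017

The claim accrued on June 6, 2011, when the wrongful act occurred.
Adding the 6 years base period to June 6, 2011 gives a deadline of June 6, 2017, before any tolling.
The other events in the timeline have no effect on the limitation period under the stated rules.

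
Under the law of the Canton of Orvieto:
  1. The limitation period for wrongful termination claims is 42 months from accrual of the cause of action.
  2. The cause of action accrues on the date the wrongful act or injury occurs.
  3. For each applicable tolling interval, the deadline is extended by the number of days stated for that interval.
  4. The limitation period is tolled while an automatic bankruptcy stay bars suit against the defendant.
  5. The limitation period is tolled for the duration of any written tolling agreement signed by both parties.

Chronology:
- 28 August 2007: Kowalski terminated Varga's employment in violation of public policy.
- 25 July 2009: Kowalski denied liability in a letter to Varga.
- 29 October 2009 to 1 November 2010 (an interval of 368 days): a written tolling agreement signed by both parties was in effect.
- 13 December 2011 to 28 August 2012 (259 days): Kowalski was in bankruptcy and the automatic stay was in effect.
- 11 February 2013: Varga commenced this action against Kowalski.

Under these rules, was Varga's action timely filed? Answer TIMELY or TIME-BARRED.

The limitation period began to run on 28 August 2007.
The untolled deadline — 42 months after 28 August 2007 — is 28 February 2011.
Because the written tolling agreement ran from 29 October 2009 to 1 November 2010, the deadline is extended by 368 days to 2 March 2012.
The period was tolled for 259 days by the automatic bankruptcy stay (13 December 2011 to 28 August 2012), pushing the deadline to 16 November 2012.
The other events in the timeline have no effect on the limitation period under the stated rules.
The 11 February 2013 filing falls after the 16 November 2012 deadline; the claim is time-barred.

TIME-BARRED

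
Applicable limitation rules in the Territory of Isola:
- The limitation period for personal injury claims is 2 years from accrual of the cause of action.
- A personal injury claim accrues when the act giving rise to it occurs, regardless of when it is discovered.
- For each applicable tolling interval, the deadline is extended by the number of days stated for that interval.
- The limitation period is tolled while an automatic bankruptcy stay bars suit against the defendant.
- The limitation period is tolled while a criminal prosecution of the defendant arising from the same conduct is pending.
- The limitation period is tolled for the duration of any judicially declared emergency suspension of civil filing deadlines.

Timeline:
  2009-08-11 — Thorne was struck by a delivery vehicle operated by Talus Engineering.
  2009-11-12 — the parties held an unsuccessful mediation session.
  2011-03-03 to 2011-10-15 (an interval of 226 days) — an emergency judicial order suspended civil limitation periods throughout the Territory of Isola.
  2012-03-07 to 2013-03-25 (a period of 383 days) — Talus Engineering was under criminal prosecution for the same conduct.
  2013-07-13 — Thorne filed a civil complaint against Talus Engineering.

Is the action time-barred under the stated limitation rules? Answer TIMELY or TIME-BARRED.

The claim accrued on 2009-08-11, when the wrongful act occurred.
The untolled deadline — 2 years after 2009-08-11 — is 2011-08-11.
The emergency suspension of filing deadlines from 2011-03-03 to 2011-10-15 tolled the period for 226 days, extending the deadline to 2012-03-24.
The period was tolled for 383 days by the pending criminal prosecution (2012-03-07 to 2013-03-25), pushing the deadline to 2013-04-11.
The other events in the timeline have no effect on the limitation period under the stated rules.
Filing on 2013-07-13 missed the 2013-04-11 deadline — the action is time-barred.

TIME-BARRED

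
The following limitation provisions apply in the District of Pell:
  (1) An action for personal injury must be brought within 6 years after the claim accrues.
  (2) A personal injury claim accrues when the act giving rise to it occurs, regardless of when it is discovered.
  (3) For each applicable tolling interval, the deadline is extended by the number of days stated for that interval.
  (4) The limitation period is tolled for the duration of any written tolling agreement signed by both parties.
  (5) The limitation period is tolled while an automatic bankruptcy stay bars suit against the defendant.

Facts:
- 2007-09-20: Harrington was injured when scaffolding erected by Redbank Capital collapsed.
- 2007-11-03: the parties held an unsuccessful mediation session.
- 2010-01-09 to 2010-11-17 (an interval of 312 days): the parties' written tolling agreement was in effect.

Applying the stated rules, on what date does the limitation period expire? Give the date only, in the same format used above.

2014-07-29

The limitation period began to run on 2007-09-20.
Adding the 6 years base period to 2007-09-20 gives a deadline of 2013-09-20, before any tolling.
The written tolling agreement from 2010-01-09 to 2010-11-17 tolled the period for 312 days, extending the deadline to 2014-07-29.
The other events in the timeline have no effect on the limitation period under the stated rules.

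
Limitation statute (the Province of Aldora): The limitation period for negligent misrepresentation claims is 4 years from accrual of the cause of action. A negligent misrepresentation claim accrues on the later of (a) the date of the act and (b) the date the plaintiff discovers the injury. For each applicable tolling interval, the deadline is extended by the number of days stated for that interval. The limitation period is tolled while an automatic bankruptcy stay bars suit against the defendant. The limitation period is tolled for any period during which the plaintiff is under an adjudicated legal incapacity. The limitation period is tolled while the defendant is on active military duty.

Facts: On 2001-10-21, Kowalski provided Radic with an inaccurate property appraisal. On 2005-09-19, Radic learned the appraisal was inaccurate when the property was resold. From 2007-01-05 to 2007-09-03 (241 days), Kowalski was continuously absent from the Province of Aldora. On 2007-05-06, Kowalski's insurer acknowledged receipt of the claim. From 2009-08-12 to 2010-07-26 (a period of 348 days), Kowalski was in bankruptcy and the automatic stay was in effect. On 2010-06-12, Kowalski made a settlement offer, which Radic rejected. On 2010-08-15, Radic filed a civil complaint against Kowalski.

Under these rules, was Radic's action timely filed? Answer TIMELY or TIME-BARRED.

TIMELY

The claim accrued on 2005-09-19 — the later of the 2001-10-21 act and the 2005-09-19 discovery.
Adding the 4 years base period to 2005-09-19 gives a deadline of 2009-09-19, before any tolling.
The period was tolled for 348 days by the automatic bankruptcy stay (2009-08-12 to 2010-07-26), pushing the deadline to 2010-09-02.
Although the defendant's absence ran from 2007-01-05 to 2007-09-03, the stated rules do not make that a tolling event, so it is disregarded.
Nothing else in the chronology tolls or restarts the period.
Radic filed on 2010-08-15, before the 2010-09-02 deadline, so the action is timely.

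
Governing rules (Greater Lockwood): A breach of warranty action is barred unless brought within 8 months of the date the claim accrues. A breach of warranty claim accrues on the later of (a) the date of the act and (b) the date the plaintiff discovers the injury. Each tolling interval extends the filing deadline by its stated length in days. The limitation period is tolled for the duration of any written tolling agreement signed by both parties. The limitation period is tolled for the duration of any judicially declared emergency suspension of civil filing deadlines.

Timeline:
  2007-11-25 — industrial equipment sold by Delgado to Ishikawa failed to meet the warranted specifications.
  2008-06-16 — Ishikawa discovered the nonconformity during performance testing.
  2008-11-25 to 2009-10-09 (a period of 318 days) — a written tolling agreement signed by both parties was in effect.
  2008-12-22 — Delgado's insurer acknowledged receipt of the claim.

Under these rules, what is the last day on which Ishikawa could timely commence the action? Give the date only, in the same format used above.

2009-12-31

Because discovery on 2008-06-16 post-dates the 2007-11-25 act, accrual under the later-of rule falls on 2008-06-16.
Adding the 8 months base period to 2008-06-16 gives a deadline of 2009-02-16, before any tolling.
The written tolling agreement from 2008-11-25 to 2009-10-09 tolled the period for 318 days, extending the deadline to 2009-12-31.
The other events in the timeline have no effect on the limitation period under the stated rules.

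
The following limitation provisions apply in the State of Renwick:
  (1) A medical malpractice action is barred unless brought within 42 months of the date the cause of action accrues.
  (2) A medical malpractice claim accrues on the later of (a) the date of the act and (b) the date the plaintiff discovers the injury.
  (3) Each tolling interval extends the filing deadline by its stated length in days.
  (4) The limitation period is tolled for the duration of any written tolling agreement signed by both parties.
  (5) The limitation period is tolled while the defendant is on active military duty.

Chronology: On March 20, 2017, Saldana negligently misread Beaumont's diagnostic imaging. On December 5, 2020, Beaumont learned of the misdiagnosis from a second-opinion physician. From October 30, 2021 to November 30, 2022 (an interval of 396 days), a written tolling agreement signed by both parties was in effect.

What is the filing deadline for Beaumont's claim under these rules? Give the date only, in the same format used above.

The claim accrued on December 5, 2020 — the later of the March 20, 2017 act and the December 5, 2020 discovery.
42 months from December 5, 2020 is June 5, 2024.
The written tolling agreement from October 30, 2021 to November 30, 2022 tolled the period for 396 days, extending the deadline to July 6, 2025.

July 6, 2025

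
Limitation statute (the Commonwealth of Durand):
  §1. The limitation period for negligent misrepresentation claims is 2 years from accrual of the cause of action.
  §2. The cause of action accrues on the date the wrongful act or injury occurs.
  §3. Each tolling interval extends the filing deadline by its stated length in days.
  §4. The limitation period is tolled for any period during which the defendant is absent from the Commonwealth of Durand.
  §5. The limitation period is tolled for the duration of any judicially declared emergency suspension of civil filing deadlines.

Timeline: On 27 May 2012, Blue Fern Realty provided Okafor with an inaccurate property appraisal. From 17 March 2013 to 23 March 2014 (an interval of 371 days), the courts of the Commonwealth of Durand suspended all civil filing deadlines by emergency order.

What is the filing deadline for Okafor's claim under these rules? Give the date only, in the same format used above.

The limitation period began to run on 27 May 2012.
2 years from 27 May 2012 is 27 May 2014.
The emergency suspension of filing deadlines from 17 March 2013 to 23 March 2014 tolled the period for 371 days, extending the deadline to 2 June 2015.

2 June 2015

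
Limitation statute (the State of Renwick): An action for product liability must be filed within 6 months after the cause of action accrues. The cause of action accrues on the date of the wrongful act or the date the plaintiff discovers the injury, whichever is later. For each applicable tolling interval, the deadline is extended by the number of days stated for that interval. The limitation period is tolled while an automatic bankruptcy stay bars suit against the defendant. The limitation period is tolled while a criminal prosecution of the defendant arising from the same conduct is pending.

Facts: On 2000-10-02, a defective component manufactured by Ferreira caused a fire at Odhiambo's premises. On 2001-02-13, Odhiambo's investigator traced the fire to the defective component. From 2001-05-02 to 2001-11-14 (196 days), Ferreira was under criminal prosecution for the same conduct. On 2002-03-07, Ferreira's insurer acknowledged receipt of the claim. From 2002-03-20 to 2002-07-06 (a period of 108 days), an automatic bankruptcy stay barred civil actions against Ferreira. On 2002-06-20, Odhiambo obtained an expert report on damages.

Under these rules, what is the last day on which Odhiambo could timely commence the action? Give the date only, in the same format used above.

Taking the later of the act (2000-10-02) and discovery (2001-02-13), the claim accrued on 2001-02-13.
6 months from 2001-02-13 is 2001-08-13.
Because the pending criminal prosecution ran from 2001-05-02 to 2001-11-14, the deadline is extended by 196 days to 2002-02-25.
By the time the automatic bankruptcy stay began on 2002-03-20, the limitation period had already expired on 2002-02-25; that interval cannot revive it.
Nothing else in the chronology tolls or restarts the period.

2002-02-25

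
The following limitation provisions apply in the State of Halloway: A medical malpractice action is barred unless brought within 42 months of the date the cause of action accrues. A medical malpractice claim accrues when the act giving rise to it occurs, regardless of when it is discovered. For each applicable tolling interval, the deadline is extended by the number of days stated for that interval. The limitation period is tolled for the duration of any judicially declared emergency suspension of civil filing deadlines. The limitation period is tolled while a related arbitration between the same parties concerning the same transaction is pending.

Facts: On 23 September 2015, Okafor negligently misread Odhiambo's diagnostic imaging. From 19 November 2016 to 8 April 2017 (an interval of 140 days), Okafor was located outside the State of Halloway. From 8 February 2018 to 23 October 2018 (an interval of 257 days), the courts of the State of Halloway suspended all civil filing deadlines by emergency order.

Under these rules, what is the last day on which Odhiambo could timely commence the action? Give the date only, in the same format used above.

The cause of action accrued on 23 September 2015, the date of the act.
Adding the 42 months base period to 23 September 2015 gives a deadline of 23 March 2019, before any tolling.
Because the emergency suspension of filing deadlines ran from 8 February 2018 to 23 October 2018, the deadline is extended by 257 days to 5 December 2019.
No stated provision tolls the period for the defendant's absence, so the interval from 19 November 2016 to 8 April 2017 has no effect on the deadline.

5 December 2019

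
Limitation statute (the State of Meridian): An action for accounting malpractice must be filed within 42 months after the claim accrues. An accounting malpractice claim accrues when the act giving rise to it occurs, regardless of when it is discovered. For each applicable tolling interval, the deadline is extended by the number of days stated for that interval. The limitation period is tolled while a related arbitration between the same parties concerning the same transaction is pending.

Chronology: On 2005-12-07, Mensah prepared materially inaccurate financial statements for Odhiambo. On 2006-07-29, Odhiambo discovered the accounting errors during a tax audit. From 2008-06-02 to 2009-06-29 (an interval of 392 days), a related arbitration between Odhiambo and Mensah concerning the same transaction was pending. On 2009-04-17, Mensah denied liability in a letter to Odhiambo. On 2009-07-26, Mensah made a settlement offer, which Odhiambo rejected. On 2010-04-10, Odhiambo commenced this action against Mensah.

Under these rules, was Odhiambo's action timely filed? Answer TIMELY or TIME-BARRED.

Because the rule ties accrual to occurrence, the claim accrued on 2005-12-07, not on the 2006-07-29 discovery date.
42 months from 2005-12-07 is 2009-06-07.
Because the pending related arbitration ran from 2008-06-02 to 2009-06-29, the deadline is extended by 392 days to 2010-07-04.
Nothing else in the chronology tolls or restarts the period.
Odhiambo filed on 2010-04-10, before the 2010-07-04 deadline, so the action is timely.

TIMELY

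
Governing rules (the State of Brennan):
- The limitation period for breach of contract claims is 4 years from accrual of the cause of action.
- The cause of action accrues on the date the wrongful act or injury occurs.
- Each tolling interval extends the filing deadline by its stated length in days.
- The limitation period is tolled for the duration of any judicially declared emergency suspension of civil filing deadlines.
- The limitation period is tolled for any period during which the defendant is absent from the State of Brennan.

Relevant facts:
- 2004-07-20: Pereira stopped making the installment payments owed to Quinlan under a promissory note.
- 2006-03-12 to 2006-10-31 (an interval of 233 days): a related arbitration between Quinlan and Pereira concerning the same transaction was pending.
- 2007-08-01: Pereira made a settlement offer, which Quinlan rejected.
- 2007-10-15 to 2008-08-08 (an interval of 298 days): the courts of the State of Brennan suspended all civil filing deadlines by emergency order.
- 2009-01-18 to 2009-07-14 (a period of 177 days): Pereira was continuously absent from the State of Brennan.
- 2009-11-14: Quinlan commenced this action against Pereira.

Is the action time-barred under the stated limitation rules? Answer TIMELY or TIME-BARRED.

The cause of action accrued on 2004-07-20, the date of the act.
Adding the 4 years base period to 2004-07-20 gives a deadline of 2008-07-20, before any tolling.
Because the emergency suspension of filing deadlines ran from 2007-10-15 to 2008-08-08, the deadline is extended by 298 days to 2009-05-14.
The period was tolled for 177 days by the defendant's absence from the jurisdiction (2009-01-18 to 2009-07-14), pushing the deadline to 2009-11-07.
No stated provision tolls the period for a pending arbitration, so the interval from 2006-03-12 to 2006-10-31 has no effect on the deadline.
The other events in the timeline have no effect on the limitation period under the stated rules.
Filing on 2009-11-14 missed the 2009-11-07 deadline — the action is time-barred.

TIME-BARRED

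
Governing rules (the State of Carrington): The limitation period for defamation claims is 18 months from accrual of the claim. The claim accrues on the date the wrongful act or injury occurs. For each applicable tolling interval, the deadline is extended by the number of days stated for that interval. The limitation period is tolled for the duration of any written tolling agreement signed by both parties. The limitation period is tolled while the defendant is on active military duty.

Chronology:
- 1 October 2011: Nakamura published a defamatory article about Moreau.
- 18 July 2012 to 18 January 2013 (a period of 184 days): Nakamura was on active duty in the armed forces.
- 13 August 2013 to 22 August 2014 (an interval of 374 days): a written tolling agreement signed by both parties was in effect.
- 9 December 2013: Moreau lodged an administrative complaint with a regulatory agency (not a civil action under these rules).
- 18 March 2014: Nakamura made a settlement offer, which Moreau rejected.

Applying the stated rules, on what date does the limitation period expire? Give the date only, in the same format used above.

11 October 2014

The claim accrued on 1 October 2011, when the wrongful act occurred.
The untolled deadline — 18 months after 1 October 2011 — is 1 April 2013.
The period was tolled for 184 days by the defendant's active military service (18 July 2012 to 18 January 2013), pushing the deadline to 2 October 2013.
The written tolling agreement from 13 August 2013 to 22 August 2014 tolled the period for 374 days, extending the deadline to 11 October 2014.
None of the other events listed affects the running of the period under the stated rules.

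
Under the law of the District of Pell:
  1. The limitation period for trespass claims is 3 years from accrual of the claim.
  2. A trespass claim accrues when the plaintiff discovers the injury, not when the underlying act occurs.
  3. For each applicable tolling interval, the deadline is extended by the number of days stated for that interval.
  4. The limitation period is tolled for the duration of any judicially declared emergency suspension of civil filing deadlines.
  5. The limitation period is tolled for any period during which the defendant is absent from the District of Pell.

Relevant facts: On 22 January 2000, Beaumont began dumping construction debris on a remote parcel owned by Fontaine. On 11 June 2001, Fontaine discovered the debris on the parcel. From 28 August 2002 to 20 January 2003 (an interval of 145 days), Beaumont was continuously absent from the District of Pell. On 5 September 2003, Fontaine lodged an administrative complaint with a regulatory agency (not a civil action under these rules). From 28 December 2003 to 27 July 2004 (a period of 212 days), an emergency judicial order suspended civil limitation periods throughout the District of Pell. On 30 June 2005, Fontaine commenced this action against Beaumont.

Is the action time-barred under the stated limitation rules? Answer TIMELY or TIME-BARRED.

TIME-BARRED

Accrual is tied to discovery, so the period began on 11 June 2001 rather than on 22 January 2000 when the act occurred.
3 years from 11 June 2001 is 11 June 2004.
The defendant's absence from the jurisdiction from 28 August 2002 to 20 January 2003 tolled the period for 145 days, extending the deadline to 3 November 2004.
The emergency suspension of filing deadlines from 28 December 2003 to 27 July 2004 tolled the period for 212 days, extending the deadline to 3 June 2005.
None of the other events listed affects the running of the period under the stated rules.
Filing on 30 June 2005 missed the 3 June 2005 deadline — the action is time-barred.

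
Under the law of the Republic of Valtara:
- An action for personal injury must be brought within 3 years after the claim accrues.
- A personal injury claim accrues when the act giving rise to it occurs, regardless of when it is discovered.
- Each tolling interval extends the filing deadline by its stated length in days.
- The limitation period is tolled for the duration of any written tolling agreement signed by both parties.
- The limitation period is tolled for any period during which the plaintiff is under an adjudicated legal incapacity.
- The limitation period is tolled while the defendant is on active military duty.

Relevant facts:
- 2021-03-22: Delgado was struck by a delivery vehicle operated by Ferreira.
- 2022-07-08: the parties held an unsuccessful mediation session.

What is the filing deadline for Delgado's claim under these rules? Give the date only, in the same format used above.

The claim accrued on 2021-03-22, the date of the act.
Adding the 3 years base period to 2021-03-22 gives a deadline of 2024-03-22, before any tolling.
The other events in the timeline have no effect on the limitation period under the stated rules.

2024-03-22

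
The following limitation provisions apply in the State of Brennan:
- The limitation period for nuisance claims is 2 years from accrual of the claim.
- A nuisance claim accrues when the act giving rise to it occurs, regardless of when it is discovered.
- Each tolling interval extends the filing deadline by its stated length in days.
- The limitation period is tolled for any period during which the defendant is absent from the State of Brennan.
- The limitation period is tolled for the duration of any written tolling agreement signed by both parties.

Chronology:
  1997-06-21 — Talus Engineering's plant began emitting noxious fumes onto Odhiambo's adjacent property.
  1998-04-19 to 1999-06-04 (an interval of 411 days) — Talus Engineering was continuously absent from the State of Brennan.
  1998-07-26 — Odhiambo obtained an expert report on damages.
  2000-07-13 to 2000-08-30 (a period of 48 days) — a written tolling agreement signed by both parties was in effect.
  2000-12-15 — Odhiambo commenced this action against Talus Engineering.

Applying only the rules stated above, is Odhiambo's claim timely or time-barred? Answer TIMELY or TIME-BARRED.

TIME-BARRED

The claim accrued on 1997-06-21, the date of the act.
2 years from 1997-06-21 is 1999-06-21.
The defendant's absence from the jurisdiction from 1998-04-19 to 1999-06-04 tolled the period for 411 days, extending the deadline to 2000-08-05.
The written tolling agreement from 2000-07-13 to 2000-08-30 tolled the period for 48 days, extending the deadline to 2000-09-22.
Nothing else in the chronology tolls or restarts the period.
Odhiambo filed on 2000-12-15, after the 2000-09-22 deadline, so the action is time-barred.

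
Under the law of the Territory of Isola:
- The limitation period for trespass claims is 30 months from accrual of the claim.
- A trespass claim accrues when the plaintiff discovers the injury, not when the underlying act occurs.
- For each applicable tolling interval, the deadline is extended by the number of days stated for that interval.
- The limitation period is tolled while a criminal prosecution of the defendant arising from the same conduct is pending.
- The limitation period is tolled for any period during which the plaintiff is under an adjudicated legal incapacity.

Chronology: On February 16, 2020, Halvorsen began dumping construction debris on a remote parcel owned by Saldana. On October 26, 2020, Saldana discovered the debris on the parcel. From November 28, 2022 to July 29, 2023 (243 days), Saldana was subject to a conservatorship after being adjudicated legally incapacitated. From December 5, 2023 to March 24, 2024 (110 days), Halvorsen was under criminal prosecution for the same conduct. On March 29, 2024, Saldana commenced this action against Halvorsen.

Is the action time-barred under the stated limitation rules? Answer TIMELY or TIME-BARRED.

Under the discovery rule, the claim accrued on October 26, 2020, when Saldana discovered the injury — not on the February 16, 2020 date of the underlying act.
30 months from October 26, 2020 is April 26, 2023.
Because the plaintiff's legal incapacity ran from November 28, 2022 to July 29, 2023, the deadline is extended by 243 days to December 25, 2023.
The pending criminal prosecution from December 5, 2023 to March 24, 2024 tolled the period for 110 days, extending the deadline to April 13, 2024.
Filing on March 29, 2024 beat the April 13, 2024 deadline — the action is timely.

TIMELY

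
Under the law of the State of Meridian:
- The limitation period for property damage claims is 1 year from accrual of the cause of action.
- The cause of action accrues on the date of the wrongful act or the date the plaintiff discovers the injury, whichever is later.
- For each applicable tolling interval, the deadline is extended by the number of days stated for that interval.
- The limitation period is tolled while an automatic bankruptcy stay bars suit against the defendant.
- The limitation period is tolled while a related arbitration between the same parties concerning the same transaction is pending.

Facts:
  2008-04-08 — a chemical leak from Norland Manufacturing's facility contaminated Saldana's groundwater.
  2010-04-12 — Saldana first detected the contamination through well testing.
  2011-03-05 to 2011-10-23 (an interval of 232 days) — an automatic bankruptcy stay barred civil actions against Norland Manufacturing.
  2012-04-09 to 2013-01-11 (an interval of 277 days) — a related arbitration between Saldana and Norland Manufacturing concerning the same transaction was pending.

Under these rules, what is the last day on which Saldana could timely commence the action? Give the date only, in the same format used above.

2011-11-30

The claim accrued on 2010-04-12 — the later of the 2008-04-08 act and the 2010-04-12 discovery.
Adding the 1 year base period to 2010-04-12 gives a deadline of 2011-04-12, before any tolling.
The automatic bankruptcy stay from 2011-03-05 to 2011-10-23 tolled the period for 232 days, extending the deadline to 2011-11-30.
The pending related arbitration starting 2012-04-09 came too late — the period had run on 2011-11-30 — and so does not extend the deadline.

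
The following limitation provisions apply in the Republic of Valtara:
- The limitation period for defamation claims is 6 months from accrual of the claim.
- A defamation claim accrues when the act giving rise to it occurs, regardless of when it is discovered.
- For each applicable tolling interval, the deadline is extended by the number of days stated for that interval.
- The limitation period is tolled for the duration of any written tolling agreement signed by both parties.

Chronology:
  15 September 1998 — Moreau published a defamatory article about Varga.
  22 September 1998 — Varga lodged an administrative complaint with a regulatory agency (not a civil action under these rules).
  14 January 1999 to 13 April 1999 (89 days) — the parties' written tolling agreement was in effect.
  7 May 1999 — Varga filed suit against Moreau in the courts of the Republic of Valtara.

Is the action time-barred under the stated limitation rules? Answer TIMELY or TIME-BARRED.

The limitation period began to run on 15 September 1998.
Adding the 6 months base period to 15 September 1998 gives a deadline of 15 March 1999, before any tolling.
Because the written tolling agreement ran from 14 January 1999 to 13 April 1999, the deadline is extended by 89 days to 12 June 1999.
Nothing else in the chronology tolls or restarts the period.
Varga filed on 7 May 1999, before the 12 June 1999 deadline, so the action is timely.

TIMELY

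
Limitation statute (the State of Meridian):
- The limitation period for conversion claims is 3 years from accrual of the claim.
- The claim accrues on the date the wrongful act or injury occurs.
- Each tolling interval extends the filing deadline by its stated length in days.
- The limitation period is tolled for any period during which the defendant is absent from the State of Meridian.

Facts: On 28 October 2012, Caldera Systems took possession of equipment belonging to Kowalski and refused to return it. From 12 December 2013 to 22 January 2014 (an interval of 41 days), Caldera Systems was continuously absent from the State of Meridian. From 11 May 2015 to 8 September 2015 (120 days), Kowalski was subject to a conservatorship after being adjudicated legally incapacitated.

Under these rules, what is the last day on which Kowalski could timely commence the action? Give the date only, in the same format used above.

The claim accrued on 28 October 2012, when the wrongful act occurred.
3 years from 28 October 2012 is 28 October 2015.
The defendant's absence from the jurisdiction from 12 December 2013 to 22 January 2014 tolled the period for 41 days, extending the deadline to 8 December 2015.
The plaintiff's legal incapacity from 11 May 2015 to 8 September 2015 does not toll the period, because no stated rule makes the plaintiff's incapacity a tolling event.

8 December 2015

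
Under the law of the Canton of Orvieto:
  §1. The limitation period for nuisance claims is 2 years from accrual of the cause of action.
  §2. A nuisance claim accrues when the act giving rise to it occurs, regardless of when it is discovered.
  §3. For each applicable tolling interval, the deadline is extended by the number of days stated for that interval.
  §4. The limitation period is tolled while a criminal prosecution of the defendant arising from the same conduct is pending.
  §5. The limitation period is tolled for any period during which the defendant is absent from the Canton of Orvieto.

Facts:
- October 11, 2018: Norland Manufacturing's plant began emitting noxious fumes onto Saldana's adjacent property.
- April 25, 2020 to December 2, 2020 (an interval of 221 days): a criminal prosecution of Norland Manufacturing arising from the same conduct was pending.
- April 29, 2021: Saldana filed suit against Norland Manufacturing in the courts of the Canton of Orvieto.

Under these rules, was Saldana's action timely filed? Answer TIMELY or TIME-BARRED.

TIMELY

The limitation period began to run on October 11, 2018.
The untolled deadline — 2 years after October 11, 2018 — is October 11, 2020.
The period was tolled for 221 days by the pending criminal prosecution (April 25, 2020 to December 2, 2020), pushing the deadline to May 20, 2021.
Filing on April 29, 2021 beat the May 20, 2021 deadline — the action is timely.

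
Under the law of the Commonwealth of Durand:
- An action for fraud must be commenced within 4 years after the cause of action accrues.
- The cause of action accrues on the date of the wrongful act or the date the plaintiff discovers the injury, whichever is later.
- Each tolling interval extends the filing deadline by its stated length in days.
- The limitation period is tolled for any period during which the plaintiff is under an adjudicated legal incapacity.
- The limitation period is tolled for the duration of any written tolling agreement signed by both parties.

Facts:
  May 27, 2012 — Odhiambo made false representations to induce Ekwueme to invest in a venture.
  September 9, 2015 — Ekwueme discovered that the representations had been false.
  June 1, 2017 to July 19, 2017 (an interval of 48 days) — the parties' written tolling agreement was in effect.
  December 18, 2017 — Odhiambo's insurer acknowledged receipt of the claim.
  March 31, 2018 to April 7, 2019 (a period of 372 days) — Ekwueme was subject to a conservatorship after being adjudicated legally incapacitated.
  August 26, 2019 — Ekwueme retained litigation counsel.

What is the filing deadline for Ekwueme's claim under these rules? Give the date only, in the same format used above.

November 2, 2020

The claim accrued on September 9, 2015 — the later of the May 27, 2012 act and the September 9, 2015 discovery.
Adding the 4 years base period to September 9, 2015 gives a deadline of September 9, 2019, before any tolling.
The period was tolled for 48 days by the written tolling agreement (June 1, 2017 to July 19, 2017), pushing the deadline to October 27, 2019.
The plaintiff's legal incapacity from March 31, 2018 to April 7, 2019 tolled the period for 372 days, extending the deadline to November 2, 2020.
None of the other events listed affects the running of the period under the stated rules.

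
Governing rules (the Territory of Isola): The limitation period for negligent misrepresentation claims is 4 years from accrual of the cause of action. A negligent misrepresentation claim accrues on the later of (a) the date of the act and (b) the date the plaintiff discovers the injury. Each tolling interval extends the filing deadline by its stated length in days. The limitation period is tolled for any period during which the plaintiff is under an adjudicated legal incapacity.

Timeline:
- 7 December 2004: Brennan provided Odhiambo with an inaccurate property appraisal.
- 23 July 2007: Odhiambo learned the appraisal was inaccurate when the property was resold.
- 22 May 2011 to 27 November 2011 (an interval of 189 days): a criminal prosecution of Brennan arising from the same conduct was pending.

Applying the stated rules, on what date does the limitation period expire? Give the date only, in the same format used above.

The claim accrued on 23 July 2007 — the later of the 7 December 2004 act and the 23 July 2007 discovery.
The untolled deadline — 4 years after 23 July 2007 — is 23 July 2011.
Although a criminal prosecution ran from 22 May 2011 to 27 November 2011, the stated rules do not make that a tolling event, so it is disregarded.

23 July 2011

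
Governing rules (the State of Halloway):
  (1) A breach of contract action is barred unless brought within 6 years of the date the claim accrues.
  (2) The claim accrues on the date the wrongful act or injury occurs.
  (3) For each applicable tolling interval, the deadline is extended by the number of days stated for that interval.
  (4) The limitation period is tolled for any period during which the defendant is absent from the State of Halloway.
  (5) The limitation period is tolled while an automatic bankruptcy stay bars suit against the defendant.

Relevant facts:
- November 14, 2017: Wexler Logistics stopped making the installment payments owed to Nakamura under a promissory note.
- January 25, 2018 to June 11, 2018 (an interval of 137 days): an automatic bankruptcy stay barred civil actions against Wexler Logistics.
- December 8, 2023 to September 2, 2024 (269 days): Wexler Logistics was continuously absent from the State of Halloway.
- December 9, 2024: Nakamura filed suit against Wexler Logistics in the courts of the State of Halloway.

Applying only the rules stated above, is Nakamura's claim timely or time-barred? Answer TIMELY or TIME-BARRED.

The claim accrued on November 14, 2017, the date of the act.
The untolled deadline — 6 years after November 14, 2017 — is November 14, 2023.
Because the automatic bankruptcy stay ran from January 25, 2018 to June 11, 2018, the deadline is extended by 137 days to March 30, 2024.
The period was tolled for 269 days by the defendant's absence from the jurisdiction (December 8, 2023 to September 2, 2024), pushing the deadline to December 24, 2024.
Nakamura filed on December 9, 2024, before the December 24, 2024 deadline, so the action is timely.

TIMELY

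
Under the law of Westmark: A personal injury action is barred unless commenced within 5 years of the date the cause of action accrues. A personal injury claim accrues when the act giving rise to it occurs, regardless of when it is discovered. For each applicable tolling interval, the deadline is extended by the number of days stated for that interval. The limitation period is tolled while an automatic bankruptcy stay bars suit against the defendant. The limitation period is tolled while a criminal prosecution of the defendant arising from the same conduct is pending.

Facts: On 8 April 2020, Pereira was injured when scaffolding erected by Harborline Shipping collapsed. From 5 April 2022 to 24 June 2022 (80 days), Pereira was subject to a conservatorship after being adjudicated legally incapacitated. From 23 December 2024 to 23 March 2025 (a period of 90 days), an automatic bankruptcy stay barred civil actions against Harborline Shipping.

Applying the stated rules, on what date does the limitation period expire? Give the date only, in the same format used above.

7 July 2025

The limitation period began to run on 8 April 2020.
5 years from 8 April 2020 is 8 April 2025.
The automatic bankruptcy stay from 23 December 2024 to 23 March 2025 tolled the period for 90 days, extending the deadline to 7 July 2025.
The plaintiff's legal incapacity from 5 April 2022 to 24 June 2022 does not toll the period, because no stated rule makes the plaintiff's incapacity a tolling event.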